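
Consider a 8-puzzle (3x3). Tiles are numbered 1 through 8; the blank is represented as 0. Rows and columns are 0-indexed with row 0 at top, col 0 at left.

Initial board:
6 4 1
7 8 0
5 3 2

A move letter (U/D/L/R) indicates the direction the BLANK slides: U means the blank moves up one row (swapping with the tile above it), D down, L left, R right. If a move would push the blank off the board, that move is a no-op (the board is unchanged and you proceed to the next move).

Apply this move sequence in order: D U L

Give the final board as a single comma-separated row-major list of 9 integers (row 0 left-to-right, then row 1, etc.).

After move 1 (D):
6 4 1
7 8 2
5 3 0

After move 2 (U):
6 4 1
7 8 0
5 3 2

After move 3 (L):
6 4 1
7 0 8
5 3 2

Answer: 6, 4, 1, 7, 0, 8, 5, 3, 2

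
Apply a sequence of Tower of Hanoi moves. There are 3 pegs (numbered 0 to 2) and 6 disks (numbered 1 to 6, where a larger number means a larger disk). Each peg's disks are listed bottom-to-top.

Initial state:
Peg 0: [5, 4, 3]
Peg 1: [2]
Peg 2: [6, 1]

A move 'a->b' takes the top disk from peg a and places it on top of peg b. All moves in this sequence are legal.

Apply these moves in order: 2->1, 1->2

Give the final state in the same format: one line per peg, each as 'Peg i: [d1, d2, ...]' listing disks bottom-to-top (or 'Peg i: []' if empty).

After move 1 (2->1):
Peg 0: [5, 4, 3]
Peg 1: [2, 1]
Peg 2: [6]

After move 2 (1->2):
Peg 0: [5, 4, 3]
Peg 1: [2]
Peg 2: [6, 1]

Answer: Peg 0: [5, 4, 3]
Peg 1: [2]
Peg 2: [6, 1]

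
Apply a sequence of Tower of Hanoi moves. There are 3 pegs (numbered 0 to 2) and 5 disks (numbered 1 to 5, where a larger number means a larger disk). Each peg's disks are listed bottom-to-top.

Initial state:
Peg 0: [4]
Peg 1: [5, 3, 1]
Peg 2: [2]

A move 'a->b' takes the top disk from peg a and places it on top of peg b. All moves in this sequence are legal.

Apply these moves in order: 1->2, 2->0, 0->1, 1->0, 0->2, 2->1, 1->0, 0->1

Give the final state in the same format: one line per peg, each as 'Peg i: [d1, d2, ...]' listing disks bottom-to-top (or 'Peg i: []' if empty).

After move 1 (1->2):
Peg 0: [4]
Peg 1: [5, 3]
Peg 2: [2, 1]

After move 2 (2->0):
Peg 0: [4, 1]
Peg 1: [5, 3]
Peg 2: [2]

After move 3 (0->1):
Peg 0: [4]
Peg 1: [5, 3, 1]
Peg 2: [2]

After move 4 (1->0):
Peg 0: [4, 1]
Peg 1: [5, 3]
Peg 2: [2]

After move 5 (0->2):
Peg 0: [4]
Peg 1: [5, 3]
Peg 2: [2, 1]

After move 6 (2->1):
Peg 0: [4]
Peg 1: [5, 3, 1]
Peg 2: [2]

After move 7 (1->0):
Peg 0: [4, 1]
Peg 1: [5, 3]
Peg 2: [2]

After move 8 (0->1):
Peg 0: [4]
Peg 1: [5, 3, 1]
Peg 2: [2]

Answer: Peg 0: [4]
Peg 1: [5, 3, 1]
Peg 2: [2]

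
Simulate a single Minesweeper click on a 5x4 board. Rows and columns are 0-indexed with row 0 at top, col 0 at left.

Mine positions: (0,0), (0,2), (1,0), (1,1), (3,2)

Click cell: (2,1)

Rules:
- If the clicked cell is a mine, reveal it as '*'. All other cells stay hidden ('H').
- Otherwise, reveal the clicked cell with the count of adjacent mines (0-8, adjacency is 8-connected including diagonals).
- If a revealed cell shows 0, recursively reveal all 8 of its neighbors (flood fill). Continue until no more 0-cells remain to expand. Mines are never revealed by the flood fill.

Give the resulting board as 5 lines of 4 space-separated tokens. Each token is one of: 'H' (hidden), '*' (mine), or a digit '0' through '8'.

H H H H
H H H H
H 3 H H
H H H H
H H H H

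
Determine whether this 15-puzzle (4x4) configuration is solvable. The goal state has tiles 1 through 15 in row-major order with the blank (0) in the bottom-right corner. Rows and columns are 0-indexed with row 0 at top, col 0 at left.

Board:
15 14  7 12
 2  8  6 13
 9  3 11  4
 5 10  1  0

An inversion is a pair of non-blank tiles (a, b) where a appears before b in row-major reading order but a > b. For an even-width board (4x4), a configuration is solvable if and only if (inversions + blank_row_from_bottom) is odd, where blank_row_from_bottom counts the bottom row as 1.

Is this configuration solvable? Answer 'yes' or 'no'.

Inversions: 72
Blank is in row 3 (0-indexed from top), which is row 1 counting from the bottom (bottom = 1).
72 + 1 = 73, which is odd, so the puzzle is solvable.

Answer: yes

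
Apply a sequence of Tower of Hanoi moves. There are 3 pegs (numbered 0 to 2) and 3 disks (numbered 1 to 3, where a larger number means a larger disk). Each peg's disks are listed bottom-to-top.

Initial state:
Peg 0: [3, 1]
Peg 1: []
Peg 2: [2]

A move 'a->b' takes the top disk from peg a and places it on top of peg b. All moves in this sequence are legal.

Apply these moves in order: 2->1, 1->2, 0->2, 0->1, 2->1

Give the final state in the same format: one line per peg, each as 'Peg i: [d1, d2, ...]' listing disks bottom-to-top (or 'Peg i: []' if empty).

After move 1 (2->1):
Peg 0: [3, 1]
Peg 1: [2]
Peg 2: []

After move 2 (1->2):
Peg 0: [3, 1]
Peg 1: []
Peg 2: [2]

After move 3 (0->2):
Peg 0: [3]
Peg 1: []
Peg 2: [2, 1]

After move 4 (0->1):
Peg 0: []
Peg 1: [3]
Peg 2: [2, 1]

After move 5 (2->1):
Peg 0: []
Peg 1: [3, 1]
Peg 2: [2]

Answer: Peg 0: []
Peg 1: [3, 1]
Peg 2: [2]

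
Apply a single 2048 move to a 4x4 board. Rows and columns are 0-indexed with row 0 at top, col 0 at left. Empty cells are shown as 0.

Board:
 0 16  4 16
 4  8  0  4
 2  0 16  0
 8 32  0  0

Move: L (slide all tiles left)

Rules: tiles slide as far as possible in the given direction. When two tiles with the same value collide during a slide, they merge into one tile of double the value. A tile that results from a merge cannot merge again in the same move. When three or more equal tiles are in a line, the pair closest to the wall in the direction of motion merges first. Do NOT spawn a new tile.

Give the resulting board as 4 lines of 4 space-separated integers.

Slide left:
row 0: [0, 16, 4, 16] -> [16, 4, 16, 0]
row 1: [4, 8, 0, 4] -> [4, 8, 4, 0]
row 2: [2, 0, 16, 0] -> [2, 16, 0, 0]
row 3: [8, 32, 0, 0] -> [8, 32, 0, 0]

Answer: 16  4 16  0
 4  8  4  0
 2 16  0  0
 8 32  0  0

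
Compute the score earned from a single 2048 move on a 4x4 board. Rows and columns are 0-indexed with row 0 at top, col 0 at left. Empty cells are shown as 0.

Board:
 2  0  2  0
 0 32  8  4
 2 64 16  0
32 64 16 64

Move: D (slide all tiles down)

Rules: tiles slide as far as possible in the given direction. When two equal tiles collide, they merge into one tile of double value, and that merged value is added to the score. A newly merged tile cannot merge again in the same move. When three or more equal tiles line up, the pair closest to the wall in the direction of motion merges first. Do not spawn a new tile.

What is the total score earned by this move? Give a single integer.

Answer: 164

Derivation:
Slide down:
col 0: [2, 0, 2, 32] -> [0, 0, 4, 32]  score +4 (running 4)
col 1: [0, 32, 64, 64] -> [0, 0, 32, 128]  score +128 (running 132)
col 2: [2, 8, 16, 16] -> [0, 2, 8, 32]  score +32 (running 164)
col 3: [0, 4, 0, 64] -> [0, 0, 4, 64]  score +0 (running 164)
Board after move:
  0   0   0   0
  0   0   2   0
  4  32   8   4
 32 128  32  64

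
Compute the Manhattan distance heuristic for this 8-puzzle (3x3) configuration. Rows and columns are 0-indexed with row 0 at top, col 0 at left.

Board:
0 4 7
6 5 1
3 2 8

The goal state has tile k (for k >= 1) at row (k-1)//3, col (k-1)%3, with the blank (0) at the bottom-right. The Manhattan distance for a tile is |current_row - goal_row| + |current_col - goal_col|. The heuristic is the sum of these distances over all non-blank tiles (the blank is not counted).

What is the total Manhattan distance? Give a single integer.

Answer: 18

Derivation:
Tile 4: at (0,1), goal (1,0), distance |0-1|+|1-0| = 2
Tile 7: at (0,2), goal (2,0), distance |0-2|+|2-0| = 4
Tile 6: at (1,0), goal (1,2), distance |1-1|+|0-2| = 2
Tile 5: at (1,1), goal (1,1), distance |1-1|+|1-1| = 0
Tile 1: at (1,2), goal (0,0), distance |1-0|+|2-0| = 3
Tile 3: at (2,0), goal (0,2), distance |2-0|+|0-2| = 4
Tile 2: at (2,1), goal (0,1), distance |2-0|+|1-1| = 2
Tile 8: at (2,2), goal (2,1), distance |2-2|+|2-1| = 1
Sum: 2 + 4 + 2 + 0 + 3 + 4 + 2 + 1 = 18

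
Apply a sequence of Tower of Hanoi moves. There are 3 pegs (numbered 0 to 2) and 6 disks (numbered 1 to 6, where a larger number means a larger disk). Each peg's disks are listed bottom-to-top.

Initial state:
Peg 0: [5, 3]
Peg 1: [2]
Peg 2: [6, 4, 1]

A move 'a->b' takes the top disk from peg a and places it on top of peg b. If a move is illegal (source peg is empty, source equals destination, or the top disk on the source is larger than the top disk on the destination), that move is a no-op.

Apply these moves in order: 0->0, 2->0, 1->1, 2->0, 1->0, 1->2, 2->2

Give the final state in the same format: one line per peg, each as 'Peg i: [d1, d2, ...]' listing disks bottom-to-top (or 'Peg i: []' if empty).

After move 1 (0->0):
Peg 0: [5, 3]
Peg 1: [2]
Peg 2: [6, 4, 1]

After move 2 (2->0):
Peg 0: [5, 3, 1]
Peg 1: [2]
Peg 2: [6, 4]

After move 3 (1->1):
Peg 0: [5, 3, 1]
Peg 1: [2]
Peg 2: [6, 4]

After move 4 (2->0):
Peg 0: [5, 3, 1]
Peg 1: [2]
Peg 2: [6, 4]

After move 5 (1->0):
Peg 0: [5, 3, 1]
Peg 1: [2]
Peg 2: [6, 4]

After move 6 (1->2):
Peg 0: [5, 3, 1]
Peg 1: []
Peg 2: [6, 4, 2]

After move 7 (2->2):
Peg 0: [5, 3, 1]
Peg 1: []
Peg 2: [6, 4, 2]

Answer: Peg 0: [5, 3, 1]
Peg 1: []
Peg 2: [6, 4, 2]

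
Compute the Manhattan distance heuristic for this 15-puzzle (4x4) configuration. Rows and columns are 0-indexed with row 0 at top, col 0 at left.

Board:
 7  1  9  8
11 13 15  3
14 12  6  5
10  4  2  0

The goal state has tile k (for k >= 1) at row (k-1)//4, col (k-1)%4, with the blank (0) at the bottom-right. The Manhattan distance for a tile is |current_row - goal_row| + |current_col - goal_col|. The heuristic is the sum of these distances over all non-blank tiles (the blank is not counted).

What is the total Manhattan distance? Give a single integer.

Answer: 40

Derivation:
Tile 7: at (0,0), goal (1,2), distance |0-1|+|0-2| = 3
Tile 1: at (0,1), goal (0,0), distance |0-0|+|1-0| = 1
Tile 9: at (0,2), goal (2,0), distance |0-2|+|2-0| = 4
Tile 8: at (0,3), goal (1,3), distance |0-1|+|3-3| = 1
Tile 11: at (1,0), goal (2,2), distance |1-2|+|0-2| = 3
Tile 13: at (1,1), goal (3,0), distance |1-3|+|1-0| = 3
Tile 15: at (1,2), goal (3,2), distance |1-3|+|2-2| = 2
Tile 3: at (1,3), goal (0,2), distance |1-0|+|3-2| = 2
Tile 14: at (2,0), goal (3,1), distance |2-3|+|0-1| = 2
Tile 12: at (2,1), goal (2,3), distance |2-2|+|1-3| = 2
Tile 6: at (2,2), goal (1,1), distance |2-1|+|2-1| = 2
Tile 5: at (2,3), goal (1,0), distance |2-1|+|3-0| = 4
Tile 10: at (3,0), goal (2,1), distance |3-2|+|0-1| = 2
Tile 4: at (3,1), goal (0,3), distance |3-0|+|1-3| = 5
Tile 2: at (3,2), goal (0,1), distance |3-0|+|2-1| = 4
Sum: 3 + 1 + 4 + 1 + 3 + 3 + 2 + 2 + 2 + 2 + 2 + 4 + 2 + 5 + 4 = 40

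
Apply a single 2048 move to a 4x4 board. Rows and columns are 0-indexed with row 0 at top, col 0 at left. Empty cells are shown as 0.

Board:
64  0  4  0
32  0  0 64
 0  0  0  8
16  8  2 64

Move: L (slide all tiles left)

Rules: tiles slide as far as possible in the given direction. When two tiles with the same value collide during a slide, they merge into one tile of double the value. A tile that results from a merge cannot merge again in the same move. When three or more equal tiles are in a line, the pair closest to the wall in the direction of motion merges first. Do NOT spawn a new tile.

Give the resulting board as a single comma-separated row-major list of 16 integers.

Answer: 64, 4, 0, 0, 32, 64, 0, 0, 8, 0, 0, 0, 16, 8, 2, 64

Derivation:
Slide left:
row 0: [64, 0, 4, 0] -> [64, 4, 0, 0]
row 1: [32, 0, 0, 64] -> [32, 64, 0, 0]
row 2: [0, 0, 0, 8] -> [8, 0, 0, 0]
row 3: [16, 8, 2, 64] -> [16, 8, 2, 64]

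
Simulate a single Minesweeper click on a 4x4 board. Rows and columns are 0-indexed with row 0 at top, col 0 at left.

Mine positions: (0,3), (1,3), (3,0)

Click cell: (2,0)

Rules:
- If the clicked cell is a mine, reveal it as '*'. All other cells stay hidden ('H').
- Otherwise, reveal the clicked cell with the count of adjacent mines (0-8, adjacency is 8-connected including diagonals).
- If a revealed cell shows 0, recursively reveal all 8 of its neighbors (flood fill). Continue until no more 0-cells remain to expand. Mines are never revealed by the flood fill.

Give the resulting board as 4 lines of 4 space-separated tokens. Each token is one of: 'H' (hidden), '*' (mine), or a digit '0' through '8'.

H H H H
H H H H
1 H H H
H H H H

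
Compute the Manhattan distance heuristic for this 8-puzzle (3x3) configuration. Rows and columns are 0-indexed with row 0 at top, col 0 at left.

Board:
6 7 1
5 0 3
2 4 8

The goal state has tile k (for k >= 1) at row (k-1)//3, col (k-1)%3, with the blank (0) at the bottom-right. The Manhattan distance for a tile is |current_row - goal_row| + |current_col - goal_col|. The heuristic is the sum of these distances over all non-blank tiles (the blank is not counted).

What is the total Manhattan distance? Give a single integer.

Answer: 16

Derivation:
Tile 6: (0,0)->(1,2) = 3
Tile 7: (0,1)->(2,0) = 3
Tile 1: (0,2)->(0,0) = 2
Tile 5: (1,0)->(1,1) = 1
Tile 3: (1,2)->(0,2) = 1
Tile 2: (2,0)->(0,1) = 3
Tile 4: (2,1)->(1,0) = 2
Tile 8: (2,2)->(2,1) = 1
Sum: 3 + 3 + 2 + 1 + 1 + 3 + 2 + 1 = 16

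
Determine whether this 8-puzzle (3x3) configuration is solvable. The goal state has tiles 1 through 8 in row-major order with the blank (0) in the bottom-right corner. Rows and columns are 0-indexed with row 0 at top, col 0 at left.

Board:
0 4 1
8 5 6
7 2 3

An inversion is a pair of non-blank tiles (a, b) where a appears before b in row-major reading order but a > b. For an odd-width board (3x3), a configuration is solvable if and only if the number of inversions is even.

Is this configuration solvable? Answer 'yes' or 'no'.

Inversions (pairs i<j in row-major order where tile[i] > tile[j] > 0): 14
14 is even, so the puzzle is solvable.

Answer: yes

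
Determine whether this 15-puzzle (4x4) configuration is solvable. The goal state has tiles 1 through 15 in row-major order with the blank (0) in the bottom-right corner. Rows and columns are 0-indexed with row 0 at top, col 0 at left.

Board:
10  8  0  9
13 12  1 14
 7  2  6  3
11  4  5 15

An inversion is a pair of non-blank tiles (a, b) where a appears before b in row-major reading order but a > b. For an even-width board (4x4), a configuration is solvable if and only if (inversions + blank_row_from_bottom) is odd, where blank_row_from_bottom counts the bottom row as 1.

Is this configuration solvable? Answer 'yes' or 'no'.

Answer: yes

Derivation:
Inversions: 57
Blank is in row 0 (0-indexed from top), which is row 4 counting from the bottom (bottom = 1).
57 + 4 = 61, which is odd, so the puzzle is solvable.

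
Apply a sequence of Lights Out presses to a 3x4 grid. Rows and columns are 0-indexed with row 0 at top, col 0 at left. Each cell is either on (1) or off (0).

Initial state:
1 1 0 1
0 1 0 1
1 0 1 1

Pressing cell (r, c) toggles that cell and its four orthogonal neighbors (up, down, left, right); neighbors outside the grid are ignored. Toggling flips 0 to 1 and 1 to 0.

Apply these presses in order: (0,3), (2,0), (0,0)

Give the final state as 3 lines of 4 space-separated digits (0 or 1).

Answer: 0 0 1 0
0 1 0 0
0 1 1 1

Derivation:
After press 1 at (0,3):
1 1 1 0
0 1 0 0
1 0 1 1

After press 2 at (2,0):
1 1 1 0
1 1 0 0
0 1 1 1

After press 3 at (0,0):
0 0 1 0
0 1 0 0
0 1 1 1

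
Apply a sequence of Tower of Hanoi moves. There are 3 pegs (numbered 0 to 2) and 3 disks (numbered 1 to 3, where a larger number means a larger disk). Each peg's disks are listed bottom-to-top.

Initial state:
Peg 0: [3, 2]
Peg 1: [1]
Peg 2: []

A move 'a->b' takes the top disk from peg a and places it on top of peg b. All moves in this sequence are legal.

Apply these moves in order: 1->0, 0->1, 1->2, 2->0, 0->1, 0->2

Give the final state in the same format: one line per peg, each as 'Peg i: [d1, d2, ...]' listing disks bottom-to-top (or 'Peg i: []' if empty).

After move 1 (1->0):
Peg 0: [3, 2, 1]
Peg 1: []
Peg 2: []

After move 2 (0->1):
Peg 0: [3, 2]
Peg 1: [1]
Peg 2: []

After move 3 (1->2):
Peg 0: [3, 2]
Peg 1: []
Peg 2: [1]

After move 4 (2->0):
Peg 0: [3, 2, 1]
Peg 1: []
Peg 2: []

After move 5 (0->1):
Peg 0: [3, 2]
Peg 1: [1]
Peg 2: []

After move 6 (0->2):
Peg 0: [3]
Peg 1: [1]
Peg 2: [2]

Answer: Peg 0: [3]
Peg 1: [1]
Peg 2: [2]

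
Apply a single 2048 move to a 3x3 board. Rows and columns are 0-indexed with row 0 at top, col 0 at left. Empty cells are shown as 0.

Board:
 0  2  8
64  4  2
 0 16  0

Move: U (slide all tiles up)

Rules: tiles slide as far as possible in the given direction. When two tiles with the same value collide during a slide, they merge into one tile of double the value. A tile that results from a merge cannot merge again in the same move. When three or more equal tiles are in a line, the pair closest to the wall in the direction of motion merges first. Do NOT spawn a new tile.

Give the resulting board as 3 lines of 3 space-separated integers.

Answer: 64  2  8
 0  4  2
 0 16  0

Derivation:
Slide up:
col 0: [0, 64, 0] -> [64, 0, 0]
col 1: [2, 4, 16] -> [2, 4, 16]
col 2: [8, 2, 0] -> [8, 2, 0]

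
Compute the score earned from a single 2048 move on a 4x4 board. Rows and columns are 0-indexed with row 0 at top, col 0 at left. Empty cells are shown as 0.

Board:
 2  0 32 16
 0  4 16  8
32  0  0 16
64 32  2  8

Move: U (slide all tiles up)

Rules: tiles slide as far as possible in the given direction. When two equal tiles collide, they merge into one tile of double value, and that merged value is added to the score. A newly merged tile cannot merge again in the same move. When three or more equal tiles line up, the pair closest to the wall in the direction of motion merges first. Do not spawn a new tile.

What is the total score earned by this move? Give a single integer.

Slide up:
col 0: [2, 0, 32, 64] -> [2, 32, 64, 0]  score +0 (running 0)
col 1: [0, 4, 0, 32] -> [4, 32, 0, 0]  score +0 (running 0)
col 2: [32, 16, 0, 2] -> [32, 16, 2, 0]  score +0 (running 0)
col 3: [16, 8, 16, 8] -> [16, 8, 16, 8]  score +0 (running 0)
Board after move:
 2  4 32 16
32 32 16  8
64  0  2 16
 0  0  0  8

Answer: 0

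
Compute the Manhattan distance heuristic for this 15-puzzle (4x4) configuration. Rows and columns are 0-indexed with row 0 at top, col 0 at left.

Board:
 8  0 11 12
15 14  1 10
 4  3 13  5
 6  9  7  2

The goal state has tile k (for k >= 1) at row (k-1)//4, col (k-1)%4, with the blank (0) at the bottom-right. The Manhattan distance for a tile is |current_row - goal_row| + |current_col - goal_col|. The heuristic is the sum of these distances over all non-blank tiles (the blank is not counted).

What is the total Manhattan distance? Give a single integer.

Answer: 47

Derivation:
Tile 8: at (0,0), goal (1,3), distance |0-1|+|0-3| = 4
Tile 11: at (0,2), goal (2,2), distance |0-2|+|2-2| = 2
Tile 12: at (0,3), goal (2,3), distance |0-2|+|3-3| = 2
Tile 15: at (1,0), goal (3,2), distance |1-3|+|0-2| = 4
Tile 14: at (1,1), goal (3,1), distance |1-3|+|1-1| = 2
Tile 1: at (1,2), goal (0,0), distance |1-0|+|2-0| = 3
Tile 10: at (1,3), goal (2,1), distance |1-2|+|3-1| = 3
Tile 4: at (2,0), goal (0,3), distance |2-0|+|0-3| = 5
Tile 3: at (2,1), goal (0,2), distance |2-0|+|1-2| = 3
Tile 13: at (2,2), goal (3,0), distance |2-3|+|2-0| = 3
Tile 5: at (2,3), goal (1,0), distance |2-1|+|3-0| = 4
Tile 6: at (3,0), goal (1,1), distance |3-1|+|0-1| = 3
Tile 9: at (3,1), goal (2,0), distance |3-2|+|1-0| = 2
Tile 7: at (3,2), goal (1,2), distance |3-1|+|2-2| = 2
Tile 2: at (3,3), goal (0,1), distance |3-0|+|3-1| = 5
Sum: 4 + 2 + 2 + 4 + 2 + 3 + 3 + 5 + 3 + 3 + 4 + 3 + 2 + 2 + 5 = 47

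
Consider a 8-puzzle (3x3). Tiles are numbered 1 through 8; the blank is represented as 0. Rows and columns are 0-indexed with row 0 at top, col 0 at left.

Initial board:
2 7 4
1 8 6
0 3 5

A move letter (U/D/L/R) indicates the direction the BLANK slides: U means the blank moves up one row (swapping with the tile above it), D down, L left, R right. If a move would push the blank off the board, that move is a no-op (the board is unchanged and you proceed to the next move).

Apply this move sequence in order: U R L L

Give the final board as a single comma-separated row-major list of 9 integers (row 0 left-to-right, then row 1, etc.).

Answer: 2, 7, 4, 0, 8, 6, 1, 3, 5

Derivation:
After move 1 (U):
2 7 4
0 8 6
1 3 5

After move 2 (R):
2 7 4
8 0 6
1 3 5

After move 3 (L):
2 7 4
0 8 6
1 3 5

After move 4 (L):
2 7 4
0 8 6
1 3 5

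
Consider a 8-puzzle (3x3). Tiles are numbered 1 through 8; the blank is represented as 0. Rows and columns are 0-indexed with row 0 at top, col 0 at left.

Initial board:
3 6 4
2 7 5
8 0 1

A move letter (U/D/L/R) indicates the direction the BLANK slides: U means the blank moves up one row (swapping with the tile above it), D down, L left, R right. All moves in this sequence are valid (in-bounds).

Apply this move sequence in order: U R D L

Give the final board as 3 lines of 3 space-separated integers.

After move 1 (U):
3 6 4
2 0 5
8 7 1

After move 2 (R):
3 6 4
2 5 0
8 7 1

After move 3 (D):
3 6 4
2 5 1
8 7 0

After move 4 (L):
3 6 4
2 5 1
8 0 7

Answer: 3 6 4
2 5 1
8 0 7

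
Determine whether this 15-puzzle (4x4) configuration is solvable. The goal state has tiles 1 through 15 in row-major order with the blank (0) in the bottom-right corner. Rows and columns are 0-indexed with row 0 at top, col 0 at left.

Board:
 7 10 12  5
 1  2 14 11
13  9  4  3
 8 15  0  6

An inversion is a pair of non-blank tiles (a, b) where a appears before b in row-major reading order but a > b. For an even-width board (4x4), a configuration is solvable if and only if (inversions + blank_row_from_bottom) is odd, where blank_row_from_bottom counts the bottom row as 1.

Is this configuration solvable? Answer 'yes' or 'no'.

Answer: no

Derivation:
Inversions: 51
Blank is in row 3 (0-indexed from top), which is row 1 counting from the bottom (bottom = 1).
51 + 1 = 52, which is even, so the puzzle is not solvable.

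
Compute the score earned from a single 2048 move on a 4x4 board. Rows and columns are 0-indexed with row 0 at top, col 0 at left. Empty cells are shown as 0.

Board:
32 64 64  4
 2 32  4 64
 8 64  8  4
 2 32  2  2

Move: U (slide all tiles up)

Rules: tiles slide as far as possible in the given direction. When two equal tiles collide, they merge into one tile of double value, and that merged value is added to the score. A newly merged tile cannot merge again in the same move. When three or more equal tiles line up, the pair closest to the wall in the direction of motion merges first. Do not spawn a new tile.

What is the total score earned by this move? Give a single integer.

Answer: 0

Derivation:
Slide up:
col 0: [32, 2, 8, 2] -> [32, 2, 8, 2]  score +0 (running 0)
col 1: [64, 32, 64, 32] -> [64, 32, 64, 32]  score +0 (running 0)
col 2: [64, 4, 8, 2] -> [64, 4, 8, 2]  score +0 (running 0)
col 3: [4, 64, 4, 2] -> [4, 64, 4, 2]  score +0 (running 0)
Board after move:
32 64 64  4
 2 32  4 64
 8 64  8  4
 2 32  2  2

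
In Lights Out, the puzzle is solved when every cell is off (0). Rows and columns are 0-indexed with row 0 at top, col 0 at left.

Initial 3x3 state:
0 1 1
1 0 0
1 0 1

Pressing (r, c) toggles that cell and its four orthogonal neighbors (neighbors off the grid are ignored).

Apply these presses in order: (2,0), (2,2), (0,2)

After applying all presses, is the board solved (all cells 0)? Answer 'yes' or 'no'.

Answer: yes

Derivation:
After press 1 at (2,0):
0 1 1
0 0 0
0 1 1

After press 2 at (2,2):
0 1 1
0 0 1
0 0 0

After press 3 at (0,2):
0 0 0
0 0 0
0 0 0

Lights still on: 0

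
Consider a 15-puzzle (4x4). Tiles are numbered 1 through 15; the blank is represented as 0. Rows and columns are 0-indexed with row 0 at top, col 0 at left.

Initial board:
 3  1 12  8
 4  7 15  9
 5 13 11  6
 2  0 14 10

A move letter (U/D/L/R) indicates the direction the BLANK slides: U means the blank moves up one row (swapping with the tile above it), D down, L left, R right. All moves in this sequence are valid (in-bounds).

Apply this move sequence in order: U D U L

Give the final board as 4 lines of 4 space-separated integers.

Answer:  3  1 12  8
 4  7 15  9
 0  5 11  6
 2 13 14 10

Derivation:
After move 1 (U):
 3  1 12  8
 4  7 15  9
 5  0 11  6
 2 13 14 10

After move 2 (D):
 3  1 12  8
 4  7 15  9
 5 13 11  6
 2  0 14 10

After move 3 (U):
 3  1 12  8
 4  7 15  9
 5  0 11  6
 2 13 14 10

After move 4 (L):
 3  1 12  8
 4  7 15  9
 0  5 11  6
 2 13 14 10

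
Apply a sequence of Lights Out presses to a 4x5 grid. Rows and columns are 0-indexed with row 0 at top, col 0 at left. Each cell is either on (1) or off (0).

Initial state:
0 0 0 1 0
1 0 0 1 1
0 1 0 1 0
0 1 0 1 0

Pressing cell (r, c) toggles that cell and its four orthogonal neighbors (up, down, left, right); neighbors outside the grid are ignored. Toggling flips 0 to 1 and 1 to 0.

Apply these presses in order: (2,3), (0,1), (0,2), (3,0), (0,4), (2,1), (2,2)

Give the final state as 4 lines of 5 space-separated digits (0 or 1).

Answer: 1 0 0 1 1
1 0 0 0 0
0 1 1 1 1
1 1 1 0 0

Derivation:
After press 1 at (2,3):
0 0 0 1 0
1 0 0 0 1
0 1 1 0 1
0 1 0 0 0

After press 2 at (0,1):
1 1 1 1 0
1 1 0 0 1
0 1 1 0 1
0 1 0 0 0

After press 3 at (0,2):
1 0 0 0 0
1 1 1 0 1
0 1 1 0 1
0 1 0 0 0

After press 4 at (3,0):
1 0 0 0 0
1 1 1 0 1
1 1 1 0 1
1 0 0 0 0

After press 5 at (0,4):
1 0 0 1 1
1 1 1 0 0
1 1 1 0 1
1 0 0 0 0

After press 6 at (2,1):
1 0 0 1 1
1 0 1 0 0
0 0 0 0 1
1 1 0 0 0

After press 7 at (2,2):
1 0 0 1 1
1 0 0 0 0
0 1 1 1 1
1 1 1 0 0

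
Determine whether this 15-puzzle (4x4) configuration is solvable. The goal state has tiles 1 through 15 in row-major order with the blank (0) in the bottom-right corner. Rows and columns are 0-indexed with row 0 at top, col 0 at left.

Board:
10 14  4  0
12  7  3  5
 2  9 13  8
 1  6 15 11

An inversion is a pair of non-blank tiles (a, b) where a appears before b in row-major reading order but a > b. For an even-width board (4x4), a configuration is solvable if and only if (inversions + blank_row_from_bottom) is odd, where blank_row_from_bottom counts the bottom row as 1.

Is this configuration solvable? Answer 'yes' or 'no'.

Inversions: 53
Blank is in row 0 (0-indexed from top), which is row 4 counting from the bottom (bottom = 1).
53 + 4 = 57, which is odd, so the puzzle is solvable.

Answer: yes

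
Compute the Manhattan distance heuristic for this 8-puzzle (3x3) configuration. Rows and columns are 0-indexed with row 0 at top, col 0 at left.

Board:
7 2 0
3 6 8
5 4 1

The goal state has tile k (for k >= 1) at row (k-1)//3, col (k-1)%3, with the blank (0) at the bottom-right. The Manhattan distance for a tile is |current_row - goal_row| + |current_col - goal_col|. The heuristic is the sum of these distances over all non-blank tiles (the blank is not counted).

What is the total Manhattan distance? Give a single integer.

Tile 7: at (0,0), goal (2,0), distance |0-2|+|0-0| = 2
Tile 2: at (0,1), goal (0,1), distance |0-0|+|1-1| = 0
Tile 3: at (1,0), goal (0,2), distance |1-0|+|0-2| = 3
Tile 6: at (1,1), goal (1,2), distance |1-1|+|1-2| = 1
Tile 8: at (1,2), goal (2,1), distance |1-2|+|2-1| = 2
Tile 5: at (2,0), goal (1,1), distance |2-1|+|0-1| = 2
Tile 4: at (2,1), goal (1,0), distance |2-1|+|1-0| = 2
Tile 1: at (2,2), goal (0,0), distance |2-0|+|2-0| = 4
Sum: 2 + 0 + 3 + 1 + 2 + 2 + 2 + 4 = 16

Answer: 16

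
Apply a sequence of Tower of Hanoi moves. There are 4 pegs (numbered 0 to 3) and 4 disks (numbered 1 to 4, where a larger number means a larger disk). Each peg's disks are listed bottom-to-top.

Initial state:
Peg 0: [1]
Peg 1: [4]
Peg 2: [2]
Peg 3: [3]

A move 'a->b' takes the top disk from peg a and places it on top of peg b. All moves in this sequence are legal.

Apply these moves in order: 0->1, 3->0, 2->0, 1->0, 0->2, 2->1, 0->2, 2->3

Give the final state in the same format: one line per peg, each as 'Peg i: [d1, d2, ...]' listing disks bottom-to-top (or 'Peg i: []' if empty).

After move 1 (0->1):
Peg 0: []
Peg 1: [4, 1]
Peg 2: [2]
Peg 3: [3]

After move 2 (3->0):
Peg 0: [3]
Peg 1: [4, 1]
Peg 2: [2]
Peg 3: []

After move 3 (2->0):
Peg 0: [3, 2]
Peg 1: [4, 1]
Peg 2: []
Peg 3: []

After move 4 (1->0):
Peg 0: [3, 2, 1]
Peg 1: [4]
Peg 2: []
Peg 3: []

After move 5 (0->2):
Peg 0: [3, 2]
Peg 1: [4]
Peg 2: [1]
Peg 3: []

After move 6 (2->1):
Peg 0: [3, 2]
Peg 1: [4, 1]
Peg 2: []
Peg 3: []

After move 7 (0->2):
Peg 0: [3]
Peg 1: [4, 1]
Peg 2: [2]
Peg 3: []

After move 8 (2->3):
Peg 0: [3]
Peg 1: [4, 1]
Peg 2: []
Peg 3: [2]

Answer: Peg 0: [3]
Peg 1: [4, 1]
Peg 2: []
Peg 3: [2]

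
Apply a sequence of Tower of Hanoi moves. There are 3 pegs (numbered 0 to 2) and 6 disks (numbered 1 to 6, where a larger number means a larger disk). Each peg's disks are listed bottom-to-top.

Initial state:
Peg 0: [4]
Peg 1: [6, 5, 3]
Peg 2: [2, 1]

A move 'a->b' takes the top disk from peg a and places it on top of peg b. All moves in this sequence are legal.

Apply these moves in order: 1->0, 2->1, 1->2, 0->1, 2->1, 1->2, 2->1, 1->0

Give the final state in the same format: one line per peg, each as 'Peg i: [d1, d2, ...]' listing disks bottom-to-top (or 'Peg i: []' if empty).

Answer: Peg 0: [4, 1]
Peg 1: [6, 5, 3]
Peg 2: [2]

Derivation:
After move 1 (1->0):
Peg 0: [4, 3]
Peg 1: [6, 5]
Peg 2: [2, 1]

After move 2 (2->1):
Peg 0: [4, 3]
Peg 1: [6, 5, 1]
Peg 2: [2]

After move 3 (1->2):
Peg 0: [4, 3]
Peg 1: [6, 5]
Peg 2: [2, 1]

After move 4 (0->1):
Peg 0: [4]
Peg 1: [6, 5, 3]
Peg 2: [2, 1]

After move 5 (2->1):
Peg 0: [4]
Peg 1: [6, 5, 3, 1]
Peg 2: [2]

After move 6 (1->2):
Peg 0: [4]
Peg 1: [6, 5, 3]
Peg 2: [2, 1]

After move 7 (2->1):
Peg 0: [4]
Peg 1: [6, 5, 3, 1]
Peg 2: [2]

After move 8 (1->0):
Peg 0: [4, 1]
Peg 1: [6, 5, 3]
Peg 2: [2]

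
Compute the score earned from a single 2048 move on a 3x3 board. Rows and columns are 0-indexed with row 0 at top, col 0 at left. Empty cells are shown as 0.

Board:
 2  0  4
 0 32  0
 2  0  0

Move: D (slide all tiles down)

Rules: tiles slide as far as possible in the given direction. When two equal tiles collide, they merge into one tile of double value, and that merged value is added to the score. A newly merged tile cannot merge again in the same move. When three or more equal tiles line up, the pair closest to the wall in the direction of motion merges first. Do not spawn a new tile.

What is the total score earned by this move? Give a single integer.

Slide down:
col 0: [2, 0, 2] -> [0, 0, 4]  score +4 (running 4)
col 1: [0, 32, 0] -> [0, 0, 32]  score +0 (running 4)
col 2: [4, 0, 0] -> [0, 0, 4]  score +0 (running 4)
Board after move:
 0  0  0
 0  0  0
 4 32  4

Answer: 4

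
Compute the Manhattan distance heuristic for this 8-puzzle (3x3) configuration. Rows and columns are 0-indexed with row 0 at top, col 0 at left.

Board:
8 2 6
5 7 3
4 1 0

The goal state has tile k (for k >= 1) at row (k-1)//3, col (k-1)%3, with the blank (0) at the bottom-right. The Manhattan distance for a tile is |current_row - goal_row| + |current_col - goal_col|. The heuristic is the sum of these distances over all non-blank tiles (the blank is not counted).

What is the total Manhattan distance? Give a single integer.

Answer: 12

Derivation:
Tile 8: (0,0)->(2,1) = 3
Tile 2: (0,1)->(0,1) = 0
Tile 6: (0,2)->(1,2) = 1
Tile 5: (1,0)->(1,1) = 1
Tile 7: (1,1)->(2,0) = 2
Tile 3: (1,2)->(0,2) = 1
Tile 4: (2,0)->(1,0) = 1
Tile 1: (2,1)->(0,0) = 3
Sum: 3 + 0 + 1 + 1 + 2 + 1 + 1 + 3 = 12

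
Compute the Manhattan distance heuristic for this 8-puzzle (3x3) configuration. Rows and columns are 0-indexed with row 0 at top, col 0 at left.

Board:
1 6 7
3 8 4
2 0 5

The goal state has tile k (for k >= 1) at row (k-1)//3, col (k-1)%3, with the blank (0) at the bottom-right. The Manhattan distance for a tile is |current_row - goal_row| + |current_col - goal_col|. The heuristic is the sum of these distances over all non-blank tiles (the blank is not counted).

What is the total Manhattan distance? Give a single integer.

Tile 1: (0,0)->(0,0) = 0
Tile 6: (0,1)->(1,2) = 2
Tile 7: (0,2)->(2,0) = 4
Tile 3: (1,0)->(0,2) = 3
Tile 8: (1,1)->(2,1) = 1
Tile 4: (1,2)->(1,0) = 2
Tile 2: (2,0)->(0,1) = 3
Tile 5: (2,2)->(1,1) = 2
Sum: 0 + 2 + 4 + 3 + 1 + 2 + 3 + 2 = 17

Answer: 17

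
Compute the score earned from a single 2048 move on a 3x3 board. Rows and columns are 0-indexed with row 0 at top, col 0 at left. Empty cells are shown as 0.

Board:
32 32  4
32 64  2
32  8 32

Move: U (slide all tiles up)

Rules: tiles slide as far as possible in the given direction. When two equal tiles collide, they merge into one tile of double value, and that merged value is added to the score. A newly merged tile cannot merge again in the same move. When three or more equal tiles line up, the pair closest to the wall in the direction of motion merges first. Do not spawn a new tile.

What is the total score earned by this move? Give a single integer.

Answer: 64

Derivation:
Slide up:
col 0: [32, 32, 32] -> [64, 32, 0]  score +64 (running 64)
col 1: [32, 64, 8] -> [32, 64, 8]  score +0 (running 64)
col 2: [4, 2, 32] -> [4, 2, 32]  score +0 (running 64)
Board after move:
64 32  4
32 64  2
 0  8 32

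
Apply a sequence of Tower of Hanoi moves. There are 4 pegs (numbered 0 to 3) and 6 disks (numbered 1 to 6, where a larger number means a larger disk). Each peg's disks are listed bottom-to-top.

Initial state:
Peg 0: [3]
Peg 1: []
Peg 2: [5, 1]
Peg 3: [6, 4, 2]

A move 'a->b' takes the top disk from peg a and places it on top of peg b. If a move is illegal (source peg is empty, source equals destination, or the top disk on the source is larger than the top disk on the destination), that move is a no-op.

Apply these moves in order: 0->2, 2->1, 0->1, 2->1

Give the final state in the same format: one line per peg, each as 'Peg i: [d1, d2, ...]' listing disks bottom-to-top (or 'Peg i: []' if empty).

Answer: Peg 0: [3]
Peg 1: [1]
Peg 2: [5]
Peg 3: [6, 4, 2]

Derivation:
After move 1 (0->2):
Peg 0: [3]
Peg 1: []
Peg 2: [5, 1]
Peg 3: [6, 4, 2]

After move 2 (2->1):
Peg 0: [3]
Peg 1: [1]
Peg 2: [5]
Peg 3: [6, 4, 2]

After move 3 (0->1):
Peg 0: [3]
Peg 1: [1]
Peg 2: [5]
Peg 3: [6, 4, 2]

After move 4 (2->1):
Peg 0: [3]
Peg 1: [1]
Peg 2: [5]
Peg 3: [6, 4, 2]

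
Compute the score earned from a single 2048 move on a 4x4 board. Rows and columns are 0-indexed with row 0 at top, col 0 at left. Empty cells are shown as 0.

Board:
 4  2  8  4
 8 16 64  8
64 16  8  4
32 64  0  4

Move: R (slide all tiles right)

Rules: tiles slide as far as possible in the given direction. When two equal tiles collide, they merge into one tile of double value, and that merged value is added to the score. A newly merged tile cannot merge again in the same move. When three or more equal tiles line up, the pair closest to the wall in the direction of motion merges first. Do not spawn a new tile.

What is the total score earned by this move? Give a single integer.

Answer: 0

Derivation:
Slide right:
row 0: [4, 2, 8, 4] -> [4, 2, 8, 4]  score +0 (running 0)
row 1: [8, 16, 64, 8] -> [8, 16, 64, 8]  score +0 (running 0)
row 2: [64, 16, 8, 4] -> [64, 16, 8, 4]  score +0 (running 0)
row 3: [32, 64, 0, 4] -> [0, 32, 64, 4]  score +0 (running 0)
Board after move:
 4  2  8  4
 8 16 64  8
64 16  8  4
 0 32 64  4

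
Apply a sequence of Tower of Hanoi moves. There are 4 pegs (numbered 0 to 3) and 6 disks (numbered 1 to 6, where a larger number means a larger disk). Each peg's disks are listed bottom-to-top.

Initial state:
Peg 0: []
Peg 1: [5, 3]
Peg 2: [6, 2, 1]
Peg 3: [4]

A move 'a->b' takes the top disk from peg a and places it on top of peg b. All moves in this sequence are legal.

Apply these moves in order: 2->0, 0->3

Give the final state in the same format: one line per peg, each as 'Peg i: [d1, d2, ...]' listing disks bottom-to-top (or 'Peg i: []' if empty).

After move 1 (2->0):
Peg 0: [1]
Peg 1: [5, 3]
Peg 2: [6, 2]
Peg 3: [4]

After move 2 (0->3):
Peg 0: []
Peg 1: [5, 3]
Peg 2: [6, 2]
Peg 3: [4, 1]

Answer: Peg 0: []
Peg 1: [5, 3]
Peg 2: [6, 2]
Peg 3: [4, 1]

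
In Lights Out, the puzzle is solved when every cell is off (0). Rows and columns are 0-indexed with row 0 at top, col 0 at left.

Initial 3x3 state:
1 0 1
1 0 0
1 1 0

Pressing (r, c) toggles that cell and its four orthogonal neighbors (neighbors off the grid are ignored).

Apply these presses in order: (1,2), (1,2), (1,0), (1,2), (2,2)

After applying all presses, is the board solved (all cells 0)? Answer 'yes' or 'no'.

Answer: yes

Derivation:
After press 1 at (1,2):
1 0 0
1 1 1
1 1 1

After press 2 at (1,2):
1 0 1
1 0 0
1 1 0

After press 3 at (1,0):
0 0 1
0 1 0
0 1 0

After press 4 at (1,2):
0 0 0
0 0 1
0 1 1

After press 5 at (2,2):
0 0 0
0 0 0
0 0 0

Lights still on: 0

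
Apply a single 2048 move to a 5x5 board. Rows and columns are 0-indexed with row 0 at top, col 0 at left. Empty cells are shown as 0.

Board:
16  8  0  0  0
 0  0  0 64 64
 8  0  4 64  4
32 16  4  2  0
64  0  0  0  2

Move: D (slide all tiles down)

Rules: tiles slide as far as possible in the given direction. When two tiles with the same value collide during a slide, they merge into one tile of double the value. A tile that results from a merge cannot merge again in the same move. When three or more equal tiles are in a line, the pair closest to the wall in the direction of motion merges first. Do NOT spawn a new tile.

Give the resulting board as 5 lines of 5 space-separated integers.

Slide down:
col 0: [16, 0, 8, 32, 64] -> [0, 16, 8, 32, 64]
col 1: [8, 0, 0, 16, 0] -> [0, 0, 0, 8, 16]
col 2: [0, 0, 4, 4, 0] -> [0, 0, 0, 0, 8]
col 3: [0, 64, 64, 2, 0] -> [0, 0, 0, 128, 2]
col 4: [0, 64, 4, 0, 2] -> [0, 0, 64, 4, 2]

Answer:   0   0   0   0   0
 16   0   0   0   0
  8   0   0   0  64
 32   8   0 128   4
 64  16   8   2   2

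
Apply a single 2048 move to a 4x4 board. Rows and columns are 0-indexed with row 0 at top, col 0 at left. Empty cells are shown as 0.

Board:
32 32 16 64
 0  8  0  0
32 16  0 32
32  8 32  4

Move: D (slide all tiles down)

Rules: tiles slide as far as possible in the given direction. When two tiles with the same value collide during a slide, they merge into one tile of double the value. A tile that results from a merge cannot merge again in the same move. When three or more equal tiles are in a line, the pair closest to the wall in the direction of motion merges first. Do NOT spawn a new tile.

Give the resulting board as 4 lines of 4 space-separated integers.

Answer:  0 32  0  0
 0  8  0 64
32 16 16 32
64  8 32  4

Derivation:
Slide down:
col 0: [32, 0, 32, 32] -> [0, 0, 32, 64]
col 1: [32, 8, 16, 8] -> [32, 8, 16, 8]
col 2: [16, 0, 0, 32] -> [0, 0, 16, 32]
col 3: [64, 0, 32, 4] -> [0, 64, 32, 4]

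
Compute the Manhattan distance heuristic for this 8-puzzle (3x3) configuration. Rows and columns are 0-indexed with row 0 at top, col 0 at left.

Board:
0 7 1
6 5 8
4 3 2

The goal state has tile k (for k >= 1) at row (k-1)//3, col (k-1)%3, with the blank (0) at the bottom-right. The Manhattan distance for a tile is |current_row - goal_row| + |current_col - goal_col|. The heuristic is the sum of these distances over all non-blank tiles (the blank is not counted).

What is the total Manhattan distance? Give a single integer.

Answer: 16

Derivation:
Tile 7: at (0,1), goal (2,0), distance |0-2|+|1-0| = 3
Tile 1: at (0,2), goal (0,0), distance |0-0|+|2-0| = 2
Tile 6: at (1,0), goal (1,2), distance |1-1|+|0-2| = 2
Tile 5: at (1,1), goal (1,1), distance |1-1|+|1-1| = 0
Tile 8: at (1,2), goal (2,1), distance |1-2|+|2-1| = 2
Tile 4: at (2,0), goal (1,0), distance |2-1|+|0-0| = 1
Tile 3: at (2,1), goal (0,2), distance |2-0|+|1-2| = 3
Tile 2: at (2,2), goal (0,1), distance |2-0|+|2-1| = 3
Sum: 3 + 2 + 2 + 0 + 2 + 1 + 3 + 3 = 16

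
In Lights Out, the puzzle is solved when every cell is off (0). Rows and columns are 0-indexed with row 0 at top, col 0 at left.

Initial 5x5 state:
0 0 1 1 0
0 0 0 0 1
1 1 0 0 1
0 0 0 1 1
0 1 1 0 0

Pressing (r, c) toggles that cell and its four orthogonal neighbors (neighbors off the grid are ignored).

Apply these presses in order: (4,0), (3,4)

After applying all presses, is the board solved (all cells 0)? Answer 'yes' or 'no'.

After press 1 at (4,0):
0 0 1 1 0
0 0 0 0 1
1 1 0 0 1
1 0 0 1 1
1 0 1 0 0

After press 2 at (3,4):
0 0 1 1 0
0 0 0 0 1
1 1 0 0 0
1 0 0 0 0
1 0 1 0 1

Lights still on: 9

Answer: no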